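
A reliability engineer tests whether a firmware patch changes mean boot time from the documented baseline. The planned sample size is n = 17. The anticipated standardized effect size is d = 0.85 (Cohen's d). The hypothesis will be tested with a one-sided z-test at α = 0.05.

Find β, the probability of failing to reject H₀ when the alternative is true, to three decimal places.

Noncentrality parameter: δ = d·√n = 0.85 × √17 = 3.5046
Critical value for a one-sided test at α = 0.05: z_α = 1.645.
Power = P(Z > 1.645 − δ) = Φ(1.860) = 0.9685.
Type II error: β = 1 − power = 1 − 0.9685 = 0.0315.

β ≈ 0.031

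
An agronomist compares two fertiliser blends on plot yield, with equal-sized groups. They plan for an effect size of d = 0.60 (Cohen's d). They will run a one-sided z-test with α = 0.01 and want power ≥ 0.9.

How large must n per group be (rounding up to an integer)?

n = 73 per group

Set Φ(δ − 2.326) = 0.9; then δ − 2.326 = Φ⁻¹(0.9) = 1.282, giving δ = 3.608.
δ = d·√(n/2) ⇒ n = 2(δ/d)² = 2 × (3.608 / 0.60)² = 72.32.
Round up to the next whole unit.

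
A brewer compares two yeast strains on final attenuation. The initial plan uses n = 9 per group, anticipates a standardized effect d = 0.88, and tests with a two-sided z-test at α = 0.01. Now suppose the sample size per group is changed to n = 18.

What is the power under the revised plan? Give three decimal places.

With n = 18 per group: δ = d·√(n/2) = 0.88 × √(18/2) = 2.6400. Critical value z_{0.005} = 2.576.
Revised power = Φ(δ − 2.576) + Φ(−δ − 2.576) = Φ(0.064) + Φ(-5.216) = 0.5256 + 0.0000 = 0.5256.

Power ≈ 0.526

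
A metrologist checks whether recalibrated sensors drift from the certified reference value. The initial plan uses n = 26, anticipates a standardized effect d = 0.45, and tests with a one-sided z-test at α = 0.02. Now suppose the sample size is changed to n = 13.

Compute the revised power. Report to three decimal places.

Power ≈ 0.333

With n = 13: δ = d·√n = 0.45 × √13 = 1.6225. Critical value z_{0.02} = 2.054.
Revised power = Φ(δ − 2.054) = Φ(-0.431) = 0.3331.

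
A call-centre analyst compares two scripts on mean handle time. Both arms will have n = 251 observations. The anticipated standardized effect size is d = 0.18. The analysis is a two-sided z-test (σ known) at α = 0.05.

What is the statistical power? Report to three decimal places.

Noncentrality parameter: δ = d·√(n/2) = 0.18 × √(251/2) = 2.0165
Two-sided α = 0.05 → critical value z_{0.025} = 1.960.
Power = Φ(δ − 1.960) + Φ(−δ − 1.960) = Φ(0.057) + Φ(-3.976) = 0.5225 + 0.0000 = 0.5226.

Power ≈ 0.523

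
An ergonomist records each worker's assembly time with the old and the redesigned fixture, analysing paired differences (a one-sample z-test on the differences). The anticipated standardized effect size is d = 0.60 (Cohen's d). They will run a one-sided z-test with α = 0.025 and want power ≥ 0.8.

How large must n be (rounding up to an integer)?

n = 22

For power 0.8 need Φ(δ − z_{0.025}) = 0.8, so δ = z_{0.025} + z_{0.20} = 1.960 + 0.842 = 2.802.
δ = d·√n ⇒ n = (δ/d)² = (2.802 / 0.60)² = 21.80.
Rounding up, n = 22.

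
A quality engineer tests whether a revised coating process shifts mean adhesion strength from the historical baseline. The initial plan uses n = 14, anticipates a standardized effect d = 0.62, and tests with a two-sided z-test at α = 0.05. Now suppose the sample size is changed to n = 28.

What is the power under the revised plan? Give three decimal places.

Power ≈ 0.907

With n = 28: δ = d·√n = 0.62 × √28 = 3.2807. Critical value z_{0.025} = 1.960.
Revised power = Φ(δ − 1.960) + Φ(−δ − 1.960) = Φ(1.321) + Φ(-5.241) = 0.9067 + 0.0000 = 0.9067.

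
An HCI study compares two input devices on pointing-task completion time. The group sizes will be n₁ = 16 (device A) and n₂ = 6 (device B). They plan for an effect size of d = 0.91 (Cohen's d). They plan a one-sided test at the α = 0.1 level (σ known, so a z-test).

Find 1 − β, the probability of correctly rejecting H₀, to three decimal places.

Noncentrality parameter: δ = d / √(1/n₁ + 1/n₂) = 0.91 / √(1/16 + 1/6) = 1.9009
Critical value for a one-sided test at α = 0.1: z_α = 1.282.
Power = Φ(δ − 1.282) = Φ(0.619) = 0.7322.

Power ≈ 0.732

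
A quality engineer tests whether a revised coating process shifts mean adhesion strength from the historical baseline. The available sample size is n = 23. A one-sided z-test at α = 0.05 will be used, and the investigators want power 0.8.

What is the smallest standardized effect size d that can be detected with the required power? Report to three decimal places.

Need Φ(δ − 1.645) = 0.8, so δ = 1.645 + 0.842 = 2.486.
δ = d·√n ⇒ d = δ/√n = 2.486/√23 = 0.5185.

d ≈ 0.518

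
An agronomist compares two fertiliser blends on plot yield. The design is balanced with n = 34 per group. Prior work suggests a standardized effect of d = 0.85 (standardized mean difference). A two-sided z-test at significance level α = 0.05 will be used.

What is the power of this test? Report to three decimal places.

Power ≈ 0.939

Noncentrality parameter: δ = d·√(n/2) = 0.85 × √(34/2) = 3.5046
Two-sided α = 0.05 → critical value z_{0.025} = 1.960.
Power = Φ(δ − 1.960) + Φ(−δ − 1.960) = Φ(1.545) + Φ(-5.465) = 0.9388 + 0.0000 = 0.9388.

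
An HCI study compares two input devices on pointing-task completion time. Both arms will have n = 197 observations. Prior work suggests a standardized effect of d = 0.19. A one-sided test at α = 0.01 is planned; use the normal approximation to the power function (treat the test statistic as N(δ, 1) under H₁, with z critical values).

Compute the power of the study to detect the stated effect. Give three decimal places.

Noncentrality parameter: δ = d·√(n/2) = 0.19 × √(197/2) = 1.8857
Critical value for a one-sided test at α = 0.01: z_α = 2.326.
Power = Φ(δ − 2.326) = Φ(-0.441) = 0.3297.

Power ≈ 0.330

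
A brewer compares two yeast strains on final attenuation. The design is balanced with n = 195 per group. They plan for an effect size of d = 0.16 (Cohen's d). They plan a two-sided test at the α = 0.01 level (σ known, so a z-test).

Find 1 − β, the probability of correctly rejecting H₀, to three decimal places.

Noncentrality parameter: λ = d·√(n/2) = 0.16 × √(195/2) = 1.5799
Critical value for a two-sided test at α = 0.01: z_{α/2} = 2.576.
Power = Φ(λ − 2.576) + Φ(−λ − 2.576) = Φ(-0.996) + Φ(-4.156) = 0.1596 + 0.0000 = 0.1597.

Power ≈ 0.160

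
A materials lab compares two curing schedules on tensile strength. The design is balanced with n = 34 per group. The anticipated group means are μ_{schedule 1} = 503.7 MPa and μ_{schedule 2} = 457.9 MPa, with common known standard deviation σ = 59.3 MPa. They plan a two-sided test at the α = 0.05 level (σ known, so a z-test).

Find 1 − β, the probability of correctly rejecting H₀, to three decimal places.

Standardized effect: d = |μ_{schedule 1} − μ_{schedule 2}| / σ = |503.7 − 457.9| / 59.3 = 0.7723
Noncentrality parameter: δ = d·√(n/2) = 0.7723 × √(34/2) = 3.1845
Critical value for a two-sided test at α = 0.05: z_{α/2} = 1.960.
Power = Φ(δ − 1.960) + Φ(−δ − 1.960) = Φ(1.224) + Φ(-5.144) = 0.8896 + 0.0000 = 0.8896.

Power ≈ 0.890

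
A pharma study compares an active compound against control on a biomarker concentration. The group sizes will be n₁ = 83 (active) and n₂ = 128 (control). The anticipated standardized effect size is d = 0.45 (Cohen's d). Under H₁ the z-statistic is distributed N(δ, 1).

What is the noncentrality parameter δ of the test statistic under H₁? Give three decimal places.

δ ≈ 3.193

The noncentrality parameter scales effect size by the design's sample-size factor: δ = d / √(1/n₁ + 1/n₂) = 0.45 / √(1/83 + 1/128) = 3.1931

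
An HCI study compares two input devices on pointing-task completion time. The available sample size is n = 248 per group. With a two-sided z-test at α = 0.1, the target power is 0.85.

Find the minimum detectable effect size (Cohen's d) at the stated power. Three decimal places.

d ≈ 0.241

Need Φ(δ − 1.645) = 0.85, so δ = 1.645 + 1.036 = 2.681.
(Lower-tail contribution to power is negligible for δ > 0.)
δ = d·√(n/2) ⇒ d = δ/√(n/2) = 2.681/√(248/2) = 0.2408.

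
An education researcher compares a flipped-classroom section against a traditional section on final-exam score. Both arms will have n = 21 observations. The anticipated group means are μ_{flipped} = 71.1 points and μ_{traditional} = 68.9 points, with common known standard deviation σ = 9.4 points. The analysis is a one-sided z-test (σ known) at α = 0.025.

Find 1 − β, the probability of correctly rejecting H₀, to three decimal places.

Standardized effect: d = |μ_{flipped} − μ_{traditional}| / σ = |71.1 − 68.9| / 9.4 = 0.2340
Noncentrality parameter: δ = d·√(n/2) = 0.2340 × √(21/2) = 0.7584
One-sided α = 0.025 → critical value z_{0.025} = 1.960.
Power = P(Z > 1.960 − δ) = Φ(-1.202) = 0.1148.

Power ≈ 0.115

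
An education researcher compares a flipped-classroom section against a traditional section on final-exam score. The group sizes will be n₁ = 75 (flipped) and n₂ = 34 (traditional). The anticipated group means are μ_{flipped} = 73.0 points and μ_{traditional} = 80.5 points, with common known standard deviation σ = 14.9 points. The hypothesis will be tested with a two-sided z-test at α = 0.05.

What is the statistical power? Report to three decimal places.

Standardized effect: d = |μ_{flipped} − μ_{traditional}| / σ = |73.0 − 80.5| / 14.9 = 0.5034
Noncentrality parameter: δ = d / √(1/n₁ + 1/n₂) = 0.5034 / √(1/75 + 1/34) = 2.4346
Two-sided α = 0.05 → critical value z_{0.025} = 1.960.
Power = Φ(δ − 1.960) + Φ(−δ − 1.960) = Φ(0.475) + Φ(-4.395) = 0.6825 + 0.0000 = 0.6825.

Power ≈ 0.682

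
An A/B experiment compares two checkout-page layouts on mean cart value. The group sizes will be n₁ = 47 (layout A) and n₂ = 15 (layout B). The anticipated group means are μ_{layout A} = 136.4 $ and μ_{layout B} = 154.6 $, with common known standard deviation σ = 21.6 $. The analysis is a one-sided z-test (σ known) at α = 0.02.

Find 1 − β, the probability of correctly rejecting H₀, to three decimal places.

Standardized effect: d = |μ_{layout A} − μ_{layout B}| / σ = |136.4 − 154.6| / 21.6 = 0.8426
Noncentrality parameter: δ = d / √(1/n₁ + 1/n₂) = 0.8426 / √(1/47 + 1/15) = 2.8413
Critical value for a one-sided test at α = 0.02: z_α = 2.054.
Power = P(Z > 2.054 − δ) = Φ(0.788) = 0.7845.

Power ≈ 0.785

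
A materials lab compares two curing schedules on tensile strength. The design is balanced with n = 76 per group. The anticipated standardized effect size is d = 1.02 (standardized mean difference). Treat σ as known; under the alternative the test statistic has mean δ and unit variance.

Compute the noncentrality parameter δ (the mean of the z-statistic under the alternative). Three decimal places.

δ ≈ 6.288

The noncentrality parameter scales effect size by the design's sample-size factor: δ = d·√(n/2) = 1.02 × √(76/2) = 6.2877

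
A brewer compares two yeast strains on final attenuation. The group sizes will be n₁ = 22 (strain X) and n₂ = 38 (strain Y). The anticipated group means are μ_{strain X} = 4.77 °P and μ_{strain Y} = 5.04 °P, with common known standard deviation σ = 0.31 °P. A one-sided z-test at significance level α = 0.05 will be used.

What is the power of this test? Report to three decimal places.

Standardized effect: d = |μ_{strain X} − μ_{strain Y}| / σ = |4.77 − 5.04| / 0.31 = 0.8710
Noncentrality parameter: δ = d / √(1/n₁ + 1/n₂) = 0.8710 / √(1/22 + 1/38) = 3.2511
One-sided α = 0.05 → critical value z_{0.05} = 1.645.
Power = P(Z > 1.645 − δ) = Φ(1.606) = 0.9459.

Power ≈ 0.946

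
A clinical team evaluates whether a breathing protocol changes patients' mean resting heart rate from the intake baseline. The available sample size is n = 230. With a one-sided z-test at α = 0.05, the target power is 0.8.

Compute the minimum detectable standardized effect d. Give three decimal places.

d ≈ 0.164

Need Φ(δ − 1.645) = 0.8, so δ = 1.645 + 0.842 = 2.486.
δ = d·√n ⇒ d = δ/√n = 2.486/√230 = 0.1640.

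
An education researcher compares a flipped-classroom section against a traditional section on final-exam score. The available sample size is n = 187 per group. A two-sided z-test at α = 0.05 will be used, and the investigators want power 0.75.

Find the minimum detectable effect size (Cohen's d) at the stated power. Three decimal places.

d ≈ 0.272

Required noncentrality: δ = z_{0.025} + z_{0.25} = 1.960 + 0.674 = 2.634.
(The second rejection-region term Φ(−δ − z_{α/2}) is negligible and dropped.)
δ = d·√(n/2) ⇒ d = δ/√(n/2) = 2.634/√(187/2) = 0.2724.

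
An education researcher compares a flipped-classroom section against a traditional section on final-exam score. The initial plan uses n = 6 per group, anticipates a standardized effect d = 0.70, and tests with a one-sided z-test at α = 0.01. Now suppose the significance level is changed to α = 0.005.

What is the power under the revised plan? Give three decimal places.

δ = d·√(n/2) = 0.70 × √(6/2) = 1.2124 (unchanged). New critical value: z_{0.005} = 2.576.
Revised power = P(Z > 2.576 − δ) = Φ(-1.363) = 0.0864.

Power ≈ 0.086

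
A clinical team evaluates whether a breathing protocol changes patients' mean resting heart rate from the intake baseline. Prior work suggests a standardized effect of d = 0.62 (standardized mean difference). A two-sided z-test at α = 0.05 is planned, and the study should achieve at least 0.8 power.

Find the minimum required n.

For power 0.8 need Φ(δ − z_{0.025}) = 0.8, so δ = z_{0.025} + z_{0.20} = 1.960 + 0.842 = 2.802.
(For δ > 0 the lower-tail rejection region contributes negligibly to power, so the one-term inversion is standard.)
δ = d·√n ⇒ n = (δ/d)² = (2.802 / 0.62)² = 20.42.
Rounding up, n = 21.

n = 21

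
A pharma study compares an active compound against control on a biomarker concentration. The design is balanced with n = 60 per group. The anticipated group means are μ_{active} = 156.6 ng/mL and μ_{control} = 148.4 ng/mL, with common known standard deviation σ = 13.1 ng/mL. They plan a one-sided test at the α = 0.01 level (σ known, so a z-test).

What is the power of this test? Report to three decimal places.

Power ≈ 0.865

Standardized effect: d = |μ_{active} − μ_{control}| / σ = |156.6 − 148.4| / 13.1 = 0.6260
Noncentrality parameter: δ = d·√(n/2) = 0.6260 × √(60/2) = 3.4285
Critical value for a one-sided test at α = 0.01: z_α = 2.326.
Power = P(Z > 2.326 − δ) = Φ(1.102) = 0.8648.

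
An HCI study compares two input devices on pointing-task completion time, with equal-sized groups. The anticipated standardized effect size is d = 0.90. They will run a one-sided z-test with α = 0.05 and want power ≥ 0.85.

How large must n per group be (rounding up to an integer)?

n = 18 per group

Set Φ(δ − 1.645) = 0.85; then δ − 1.645 = Φ⁻¹(0.85) = 1.036, giving δ = 2.681.
δ = d·√(n/2) ⇒ n = 2(δ/d)² = 2 × (2.681 / 0.90)² = 17.75.
Rounding up, n = 18 per group.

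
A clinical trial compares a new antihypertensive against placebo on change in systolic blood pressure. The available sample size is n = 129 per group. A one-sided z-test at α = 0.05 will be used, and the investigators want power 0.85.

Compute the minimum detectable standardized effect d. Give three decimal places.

d ≈ 0.334

Required noncentrality: δ = z_{0.05} + z_{0.15} = 1.645 + 1.036 = 2.681.
δ = d·√(n/2) ⇒ d = δ/√(n/2) = 2.681/√(129/2) = 0.3339.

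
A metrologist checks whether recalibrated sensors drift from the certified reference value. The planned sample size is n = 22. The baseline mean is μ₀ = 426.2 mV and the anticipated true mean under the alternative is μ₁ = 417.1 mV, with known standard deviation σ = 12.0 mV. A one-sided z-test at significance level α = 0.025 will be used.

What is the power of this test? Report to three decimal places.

Power ≈ 0.945

Standardized effect: d = |μ₁ − μ₀| / σ = |417.1 − 426.2| / 12.0 = 0.7583
Noncentrality parameter: δ = d·√n = 0.7583 × √22 = 3.5569
Critical value for a one-sided test at α = 0.025: z_α = 1.960.
Power = Φ(δ − 1.960) = Φ(1.597) = 0.9449.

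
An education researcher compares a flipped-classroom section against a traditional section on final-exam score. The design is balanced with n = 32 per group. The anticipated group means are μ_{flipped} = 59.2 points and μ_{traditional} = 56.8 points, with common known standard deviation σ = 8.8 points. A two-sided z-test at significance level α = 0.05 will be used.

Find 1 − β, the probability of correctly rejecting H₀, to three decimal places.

Power ≈ 0.194

Standardized effect: d = |μ_{flipped} − μ_{traditional}| / σ = |59.2 − 56.8| / 8.8 = 0.2727
Noncentrality parameter: δ = d·√(n/2) = 0.2727 × √(32/2) = 1.0909
Two-sided α = 0.05 → critical value z_{0.025} = 1.960.
Power = Φ(δ − 1.960) + Φ(−δ − 1.960) = Φ(-0.869) + Φ(-3.051) = 0.1924 + 0.0011 = 0.1935.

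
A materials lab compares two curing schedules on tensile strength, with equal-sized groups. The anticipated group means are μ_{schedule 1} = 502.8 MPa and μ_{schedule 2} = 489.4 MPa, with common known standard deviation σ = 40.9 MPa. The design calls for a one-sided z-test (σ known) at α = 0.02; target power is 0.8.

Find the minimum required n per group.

Standardized effect: d = |μ_{schedule 1} − μ_{schedule 2}| / σ = |502.8 − 489.4| / 40.9 = 0.3276
Set Φ(δ − 2.054) = 0.8; then δ − 2.054 = Φ⁻¹(0.8) = 0.842, giving δ = 2.895.
δ = d·√(n/2) ⇒ n = 2(δ/d)² = 2 × (2.895 / 0.3276)² = 156.20.
Round up to the next whole unit.

n = 157 per group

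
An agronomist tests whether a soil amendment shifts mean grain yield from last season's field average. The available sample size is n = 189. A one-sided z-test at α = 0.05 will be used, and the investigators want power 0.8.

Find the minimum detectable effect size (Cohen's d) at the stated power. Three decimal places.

d ≈ 0.181

Required noncentrality: δ = z_{0.05} + z_{0.20} = 1.645 + 0.842 = 2.486.
δ = d·√n ⇒ d = δ/√n = 2.486/√189 = 0.1809.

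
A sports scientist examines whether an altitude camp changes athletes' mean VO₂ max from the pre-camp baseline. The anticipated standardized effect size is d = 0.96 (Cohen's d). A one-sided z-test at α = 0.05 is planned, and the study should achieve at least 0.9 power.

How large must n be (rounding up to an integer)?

For power 0.9 need Φ(δ − z_{0.05}) = 0.9, so δ = z_{0.05} + z_{0.10} = 1.645 + 1.282 = 2.926.
δ = d·√n ⇒ n = (δ/d)² = (2.926 / 0.96)² = 9.29.
Round up to the next whole unit.

n = 10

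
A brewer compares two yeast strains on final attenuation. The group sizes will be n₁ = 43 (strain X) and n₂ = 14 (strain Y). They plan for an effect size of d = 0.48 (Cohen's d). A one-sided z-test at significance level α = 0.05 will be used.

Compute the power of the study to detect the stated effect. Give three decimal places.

Power ≈ 0.466

Noncentrality parameter: δ = d / √(1/n₁ + 1/n₂) = 0.48 / √(1/43 + 1/14) = 1.5599
One-sided α = 0.05 → critical value z_{0.05} = 1.645.
Power = Φ(δ − 1.645) = Φ(-0.085) = 0.4662.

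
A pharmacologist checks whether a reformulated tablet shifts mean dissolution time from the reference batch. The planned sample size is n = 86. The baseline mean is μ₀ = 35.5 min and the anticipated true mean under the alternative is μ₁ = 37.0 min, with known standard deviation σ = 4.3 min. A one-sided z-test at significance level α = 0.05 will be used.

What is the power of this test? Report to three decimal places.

Standardized effect: d = |μ₁ − μ₀| / σ = |37.0 − 35.5| / 4.3 = 0.3488
Noncentrality parameter: δ = d·√n = 0.3488 × √86 = 3.2350
One-sided α = 0.05 → critical value z_{0.05} = 1.645.
Power = P(Z > 1.645 − δ) = Φ(1.590) = 0.9441.

Power ≈ 0.944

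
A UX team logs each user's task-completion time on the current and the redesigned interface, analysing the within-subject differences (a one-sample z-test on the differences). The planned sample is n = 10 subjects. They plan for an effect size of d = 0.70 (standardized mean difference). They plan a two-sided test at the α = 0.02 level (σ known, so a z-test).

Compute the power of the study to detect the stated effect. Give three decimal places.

Power ≈ 0.455

Noncentrality parameter: δ = d·√n = 0.70 × √10 = 2.2136
Critical value for a two-sided test at α = 0.02: z_{α/2} = 2.326.
Power = Φ(δ − 2.326) + Φ(−δ − 2.326) = Φ(-0.113) + Φ(-4.540) = 0.4551 + 0.0000 = 0.4551.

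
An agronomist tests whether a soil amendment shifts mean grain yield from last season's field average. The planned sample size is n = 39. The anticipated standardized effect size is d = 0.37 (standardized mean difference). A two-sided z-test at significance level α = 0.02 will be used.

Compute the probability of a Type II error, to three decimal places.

β ≈ 0.506

Noncentrality parameter: δ = d·√n = 0.37 × √39 = 2.3106
Two-sided α = 0.02 → critical value z_{0.01} = 2.326.
Power = Φ(δ − 2.326) + Φ(−δ − 2.326) = Φ(-0.016) + Φ(-4.637) = 0.4937 + 0.0000 = 0.4937.
Type II error: β = 1 − power = 1 − 0.4937 = 0.5063.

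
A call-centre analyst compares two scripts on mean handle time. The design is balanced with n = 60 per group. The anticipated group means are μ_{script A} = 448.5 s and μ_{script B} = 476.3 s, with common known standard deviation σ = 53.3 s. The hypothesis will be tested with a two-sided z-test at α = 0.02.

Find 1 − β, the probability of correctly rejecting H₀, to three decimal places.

Power ≈ 0.702

Standardized effect: d = |μ_{script A} − μ_{script B}| / σ = |448.5 − 476.3| / 53.3 = 0.5216
Noncentrality parameter: δ = d·√(n/2) = 0.5216 × √(60/2) = 2.8568
Two-sided α = 0.02 → critical value z_{0.01} = 2.326.
Power = Φ(δ − 2.326) + Φ(−δ − 2.326) = Φ(0.530) + Φ(-5.183) = 0.7021 + 0.0000 = 0.7021.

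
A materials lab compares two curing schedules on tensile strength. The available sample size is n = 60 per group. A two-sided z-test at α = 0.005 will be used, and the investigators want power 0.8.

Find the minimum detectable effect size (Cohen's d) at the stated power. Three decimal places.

d ≈ 0.666

Need Φ(δ − 2.807) = 0.8, so δ = 2.807 + 0.842 = 3.649.
(The second rejection-region term Φ(−δ − z_{α/2}) is negligible and dropped.)
δ = d·√(n/2) ⇒ d = δ/√(n/2) = 3.649/√(60/2) = 0.6662.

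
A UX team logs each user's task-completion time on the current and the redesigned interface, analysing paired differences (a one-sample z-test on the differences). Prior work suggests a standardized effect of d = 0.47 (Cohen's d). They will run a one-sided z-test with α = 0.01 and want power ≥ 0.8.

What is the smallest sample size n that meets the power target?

For power 0.8 need Φ(δ − z_{0.01}) = 0.8, so δ = z_{0.01} + z_{0.20} = 2.326 + 0.842 = 3.168.
δ = d·√n ⇒ n = (δ/d)² = (3.168 / 0.47)² = 45.43.
Round up to the next whole unit.

n = 46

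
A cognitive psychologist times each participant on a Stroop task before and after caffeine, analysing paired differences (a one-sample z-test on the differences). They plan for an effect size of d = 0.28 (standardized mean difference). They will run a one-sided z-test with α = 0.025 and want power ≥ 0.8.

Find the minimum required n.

For power 0.8 need Φ(δ − z_{0.025}) = 0.8, so δ = z_{0.025} + z_{0.20} = 1.960 + 0.842 = 2.802.
δ = d·√n ⇒ n = (δ/d)² = (2.802 / 0.28)² = 100.11.
Rounding up, n = 101.

n = 101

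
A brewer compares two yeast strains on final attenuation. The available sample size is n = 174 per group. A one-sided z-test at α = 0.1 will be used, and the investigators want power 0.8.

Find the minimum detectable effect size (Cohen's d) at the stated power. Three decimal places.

d ≈ 0.228

Required noncentrality: δ = z_{0.1} + z_{0.20} = 1.282 + 0.842 = 2.123.
δ = d·√(n/2) ⇒ d = δ/√(n/2) = 2.123/√(174/2) = 0.2276.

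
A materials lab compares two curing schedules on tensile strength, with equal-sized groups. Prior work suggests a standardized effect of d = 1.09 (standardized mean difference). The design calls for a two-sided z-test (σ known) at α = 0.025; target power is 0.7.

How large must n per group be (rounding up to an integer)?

Set Φ(δ − 2.241) = 0.7; then δ − 2.241 = Φ⁻¹(0.7) = 0.524, giving δ = 2.766.
(The Φ(−δ − z_{α/2}) term is vanishingly small for δ > 0 and is dropped in the standard sample-size formula.)
δ = d·√(n/2) ⇒ n = 2(δ/d)² = 2 × (2.766 / 1.09)² = 12.88.
Round up to the next whole unit.

n = 13 per group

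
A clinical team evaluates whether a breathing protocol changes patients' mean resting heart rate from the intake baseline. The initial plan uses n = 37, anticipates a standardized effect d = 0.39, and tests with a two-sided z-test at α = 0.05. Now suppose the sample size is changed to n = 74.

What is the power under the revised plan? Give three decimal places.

Power ≈ 0.918

With n = 74: δ = d·√n = 0.39 × √74 = 3.3549. Critical value z_{0.025} = 1.960.
Revised power = Φ(δ − 1.960) + Φ(−δ − 1.960) = Φ(1.395) + Φ(-5.315) = 0.9185 + 0.0000 = 0.9185.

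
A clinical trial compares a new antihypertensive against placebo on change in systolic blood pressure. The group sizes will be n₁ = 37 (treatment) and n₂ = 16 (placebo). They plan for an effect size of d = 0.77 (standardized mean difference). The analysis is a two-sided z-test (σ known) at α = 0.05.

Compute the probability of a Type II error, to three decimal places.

β ≈ 0.270

Noncentrality parameter: δ = d / √(1/n₁ + 1/n₂) = 0.77 / √(1/37 + 1/16) = 2.5734
Critical value for a two-sided test at α = 0.05: z_{α/2} = 1.960.
Power = Φ(δ − 1.960) + Φ(−δ − 1.960) = Φ(0.613) + Φ(-4.533) = 0.7302 + 0.0000 = 0.7302.
Type II error: β = 1 − power = 1 − 0.7302 = 0.2698.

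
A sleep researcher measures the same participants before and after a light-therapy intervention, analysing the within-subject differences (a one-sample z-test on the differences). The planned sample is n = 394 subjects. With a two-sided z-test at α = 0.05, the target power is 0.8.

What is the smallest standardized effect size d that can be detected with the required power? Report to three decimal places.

Need Φ(δ − 1.960) = 0.8, so δ = 1.960 + 0.842 = 2.802.
(Lower-tail contribution to power is negligible for δ > 0.)
δ = d·√n ⇒ d = δ/√n = 2.802/√394 = 0.1411.

d ≈ 0.141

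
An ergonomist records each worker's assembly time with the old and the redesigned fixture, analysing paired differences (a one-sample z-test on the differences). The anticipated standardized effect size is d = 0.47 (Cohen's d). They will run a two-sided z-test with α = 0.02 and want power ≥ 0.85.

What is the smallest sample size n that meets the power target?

For power 0.85 need Φ(δ − z_{0.01}) = 0.85, so δ = z_{0.01} + z_{0.15} = 2.326 + 1.036 = 3.363.
(Ignoring the negligible lower-tail rejection probability gives the usual closed-form inversion.)
δ = d·√n ⇒ n = (δ/d)² = (3.363 / 0.47)² = 51.19.
Rounding up, n = 52.

n = 52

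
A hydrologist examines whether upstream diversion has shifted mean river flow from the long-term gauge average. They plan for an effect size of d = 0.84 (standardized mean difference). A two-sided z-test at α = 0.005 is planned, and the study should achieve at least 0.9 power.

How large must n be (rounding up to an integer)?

Set Φ(δ − 2.807) = 0.9; then δ − 2.807 = Φ⁻¹(0.9) = 1.282, giving δ = 4.089.
(The Φ(−δ − z_{α/2}) term is vanishingly small for δ > 0 and is dropped in the standard sample-size formula.)
δ = d·√n ⇒ n = (δ/d)² = (4.089 / 0.84)² = 23.69.
Rounding up, n = 24.

n = 24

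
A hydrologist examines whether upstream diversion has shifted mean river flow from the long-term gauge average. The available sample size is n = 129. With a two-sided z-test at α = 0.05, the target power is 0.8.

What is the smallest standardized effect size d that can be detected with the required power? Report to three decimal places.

Need Φ(δ − 1.960) = 0.8, so δ = 1.960 + 0.842 = 2.802.
(Lower-tail contribution to power is negligible for δ > 0.)
δ = d·√n ⇒ d = δ/√n = 2.802/√129 = 0.2467.

d ≈ 0.247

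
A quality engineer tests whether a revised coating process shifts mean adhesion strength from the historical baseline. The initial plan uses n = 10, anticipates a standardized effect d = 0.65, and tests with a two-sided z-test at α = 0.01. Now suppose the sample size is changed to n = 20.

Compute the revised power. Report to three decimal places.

With n = 20: δ = d·√n = 0.65 × √20 = 2.9069. Critical value z_{0.005} = 2.576.
Revised power = Φ(δ − 2.576) + Φ(−δ − 2.576) = Φ(0.331) + Φ(-5.483) = 0.6297 + 0.0000 = 0.6297.

Power ≈ 0.630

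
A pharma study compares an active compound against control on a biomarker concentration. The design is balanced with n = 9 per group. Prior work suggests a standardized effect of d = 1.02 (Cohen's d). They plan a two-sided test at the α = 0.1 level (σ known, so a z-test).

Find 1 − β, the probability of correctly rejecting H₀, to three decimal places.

Noncentrality parameter: δ = d·√(n/2) = 1.02 × √(9/2) = 2.1637
Two-sided α = 0.1 → critical value z_{0.05} = 1.645.
Power = Φ(δ − 1.645) + Φ(−δ − 1.645) = Φ(0.519) + Φ(-3.809) = 0.6981 + 0.0001 = 0.6982.

Power ≈ 0.698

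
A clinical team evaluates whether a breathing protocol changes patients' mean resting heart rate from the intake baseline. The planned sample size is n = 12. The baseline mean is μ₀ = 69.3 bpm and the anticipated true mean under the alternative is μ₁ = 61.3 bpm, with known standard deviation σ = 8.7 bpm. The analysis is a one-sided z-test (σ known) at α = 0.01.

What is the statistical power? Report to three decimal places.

Power ≈ 0.805

Standardized effect: d = |μ₁ − μ₀| / σ = |61.3 − 69.3| / 8.7 = 0.9195
Noncentrality parameter: δ = d·√n = 0.9195 × √12 = 3.1854
One-sided α = 0.01 → critical value z_{0.01} = 2.326.
Power = P(Z > 2.326 − δ) = Φ(0.859) = 0.8048.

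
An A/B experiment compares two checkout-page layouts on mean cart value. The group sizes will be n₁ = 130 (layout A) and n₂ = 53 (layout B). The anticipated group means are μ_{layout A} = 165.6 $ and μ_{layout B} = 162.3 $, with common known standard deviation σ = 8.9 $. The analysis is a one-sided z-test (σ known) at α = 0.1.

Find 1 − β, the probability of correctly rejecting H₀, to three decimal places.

Standardized effect: d = |μ_{layout A} − μ_{layout B}| / σ = |165.6 − 162.3| / 8.9 = 0.3708
Noncentrality parameter: δ = d / √(1/n₁ + 1/n₂) = 0.3708 / √(1/130 + 1/53) = 2.2751
One-sided α = 0.1 → critical value z_{0.1} = 1.282.
Power = P(Z > 1.282 − δ) = Φ(0.994) = 0.8398.

Power ≈ 0.840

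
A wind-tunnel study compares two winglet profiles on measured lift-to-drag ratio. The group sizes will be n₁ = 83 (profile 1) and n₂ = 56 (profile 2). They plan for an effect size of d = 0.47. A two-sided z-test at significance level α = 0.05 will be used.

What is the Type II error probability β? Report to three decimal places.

Noncentrality parameter: δ = d / √(1/n₁ + 1/n₂) = 0.47 / √(1/83 + 1/56) = 2.7178
Two-sided α = 0.05 → critical value z_{0.025} = 1.960.
Power = Φ(δ − 1.960) + Φ(−δ − 1.960) = Φ(0.758) + Φ(-4.678) = 0.7757 + 0.0000 = 0.7757.
Type II error: β = 1 − power = 1 − 0.7757 = 0.2243.

β ≈ 0.224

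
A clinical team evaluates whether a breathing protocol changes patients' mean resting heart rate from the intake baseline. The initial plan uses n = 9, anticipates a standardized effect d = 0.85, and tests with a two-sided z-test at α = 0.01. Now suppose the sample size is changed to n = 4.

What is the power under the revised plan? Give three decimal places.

Power ≈ 0.191

With n = 4: δ = d·√n = 0.85 × √4 = 1.7000. Critical value z_{0.005} = 2.576.
Revised power = Φ(δ − 2.576) + Φ(−δ − 2.576) = Φ(-0.876) + Φ(-4.276) = 0.1906 + 0.0000 = 0.1906.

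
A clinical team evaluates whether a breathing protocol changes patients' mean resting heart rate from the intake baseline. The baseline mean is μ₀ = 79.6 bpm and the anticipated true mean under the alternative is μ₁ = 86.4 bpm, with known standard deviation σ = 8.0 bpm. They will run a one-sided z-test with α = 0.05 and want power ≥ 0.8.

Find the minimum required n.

Standardized effect: d = |μ₁ − μ₀| / σ = |86.4 − 79.6| / 8.0 = 0.8500
Set Φ(δ − 1.645) = 0.8; then δ − 1.645 = Φ⁻¹(0.8) = 0.842, giving δ = 2.486.
δ = d·√n ⇒ n = (δ/d)² = (2.486 / 0.8500)² = 8.56.
Rounding up, n = 9.

n = 9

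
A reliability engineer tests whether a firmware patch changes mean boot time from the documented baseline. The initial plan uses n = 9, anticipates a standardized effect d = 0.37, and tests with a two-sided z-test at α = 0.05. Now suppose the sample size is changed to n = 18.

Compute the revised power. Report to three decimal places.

With n = 18: δ = d·√n = 0.37 × √18 = 1.5698. Critical value z_{0.025} = 1.960.
Revised power = Φ(δ − 1.960) + Φ(−δ − 1.960) = Φ(-0.390) + Φ(-3.530) = 0.3482 + 0.0002 = 0.3484.

Power ≈ 0.348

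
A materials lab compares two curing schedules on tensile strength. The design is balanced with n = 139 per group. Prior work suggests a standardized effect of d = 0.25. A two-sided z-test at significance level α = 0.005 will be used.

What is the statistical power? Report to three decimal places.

Noncentrality parameter: δ = d·√(n/2) = 0.25 × √(139/2) = 2.0842
Two-sided α = 0.005 → critical value z_{0.0025} = 2.807.
Power = Φ(δ − 2.807) + Φ(−δ − 2.807) = Φ(-0.723) + Φ(-4.891) = 0.2349 + 0.0000 = 0.2349.

Power ≈ 0.235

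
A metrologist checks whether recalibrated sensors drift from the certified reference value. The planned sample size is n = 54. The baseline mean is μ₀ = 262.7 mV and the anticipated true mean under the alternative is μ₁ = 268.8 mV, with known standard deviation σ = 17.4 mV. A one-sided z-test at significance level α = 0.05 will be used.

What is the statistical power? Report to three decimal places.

Standardized effect: d = |μ₁ − μ₀| / σ = |268.8 − 262.7| / 17.4 = 0.3506
Noncentrality parameter: δ = d·√n = 0.3506 × √54 = 2.5762
Critical value for a one-sided test at α = 0.05: z_α = 1.645.
Power = P(Z > 1.645 − δ) = Φ(0.931) = 0.8242.

Power ≈ 0.824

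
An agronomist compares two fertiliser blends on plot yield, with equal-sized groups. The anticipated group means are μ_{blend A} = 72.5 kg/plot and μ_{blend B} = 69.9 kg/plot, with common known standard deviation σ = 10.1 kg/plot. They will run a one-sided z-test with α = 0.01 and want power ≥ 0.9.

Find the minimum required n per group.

Standardized effect: d = |μ_{blend A} − μ_{blend B}| / σ = |72.5 − 69.9| / 10.1 = 0.2574
For power 0.9 need Φ(δ − z_{0.01}) = 0.9, so δ = z_{0.01} + z_{0.10} = 2.326 + 1.282 = 3.608.
δ = d·√(n/2) ⇒ n = 2(δ/d)² = 2 × (3.608 / 0.2574)² = 392.86.
Round up to the next whole unit.

n = 393 per group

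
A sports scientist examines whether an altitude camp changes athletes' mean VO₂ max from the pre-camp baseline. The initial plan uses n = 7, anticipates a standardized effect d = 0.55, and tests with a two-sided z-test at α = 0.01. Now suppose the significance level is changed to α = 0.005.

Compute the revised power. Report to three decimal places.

Power ≈ 0.088

δ = d·√n = 0.55 × √7 = 1.4552 (unchanged). New critical value: z_{0.0025} = 2.807.
Revised power = Φ(δ − 2.807) + Φ(−δ − 2.807) = Φ(-1.352) + Φ(-4.262) = 0.0882 + 0.0000 = 0.0882.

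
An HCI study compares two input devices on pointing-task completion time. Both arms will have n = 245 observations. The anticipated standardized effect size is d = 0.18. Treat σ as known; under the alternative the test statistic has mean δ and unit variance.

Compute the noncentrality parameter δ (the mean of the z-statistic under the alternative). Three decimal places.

δ ≈ 1.992

δ = d·√(n/2) = 0.18 × √(245/2) = 1.9922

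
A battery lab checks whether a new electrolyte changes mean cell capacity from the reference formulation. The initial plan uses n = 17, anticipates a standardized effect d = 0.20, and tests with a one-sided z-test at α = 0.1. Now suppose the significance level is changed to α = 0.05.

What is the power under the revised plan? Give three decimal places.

δ = d·√n = 0.20 × √17 = 0.8246 (unchanged). New critical value: z_{0.05} = 1.645.
Revised power = P(Z > 1.645 − δ) = Φ(-0.820) = 0.2060.

Power ≈ 0.206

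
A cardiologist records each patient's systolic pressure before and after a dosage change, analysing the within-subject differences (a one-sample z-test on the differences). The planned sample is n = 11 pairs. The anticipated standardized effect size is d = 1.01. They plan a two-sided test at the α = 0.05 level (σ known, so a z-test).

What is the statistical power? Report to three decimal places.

Noncentrality parameter: λ = d·√n = 1.01 × √11 = 3.3498
Critical value for a two-sided test at α = 0.05: z_{α/2} = 1.960.
Power = Φ(λ − 1.960) + Φ(−λ − 1.960) = Φ(1.390) + Φ(-5.310) = 0.9177 + 0.0000 = 0.9177.

Power ≈ 0.918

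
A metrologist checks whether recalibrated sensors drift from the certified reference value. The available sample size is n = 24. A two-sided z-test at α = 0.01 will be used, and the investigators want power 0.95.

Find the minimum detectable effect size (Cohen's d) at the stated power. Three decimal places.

Need Φ(δ − 2.576) = 0.95, so δ = 2.576 + 1.645 = 4.221.
(The second rejection-region term Φ(−δ − z_{α/2}) is negligible and dropped.)
δ = d·√n ⇒ d = δ/√n = 4.221/√24 = 0.8615.

d ≈ 0.862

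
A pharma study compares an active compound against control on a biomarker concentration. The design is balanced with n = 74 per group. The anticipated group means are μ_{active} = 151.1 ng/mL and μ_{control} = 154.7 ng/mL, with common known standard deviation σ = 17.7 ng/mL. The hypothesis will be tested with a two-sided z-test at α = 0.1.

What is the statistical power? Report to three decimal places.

Standardized effect: d = |μ_{active} − μ_{control}| / σ = |151.1 − 154.7| / 17.7 = 0.2034
Noncentrality parameter: δ = d·√(n/2) = 0.2034 × √(74/2) = 1.2372
Critical value for a two-sided test at α = 0.1: z_{α/2} = 1.645.
Power = Φ(δ − 1.645) + Φ(−δ − 1.645) = Φ(-0.408) + Φ(-2.882) = 0.3418 + 0.0020 = 0.3437.

Power ≈ 0.344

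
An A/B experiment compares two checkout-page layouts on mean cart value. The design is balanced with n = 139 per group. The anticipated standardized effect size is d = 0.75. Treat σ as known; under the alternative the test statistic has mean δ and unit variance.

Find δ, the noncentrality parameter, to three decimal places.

δ = d·√(n/2) = 0.75 × √(139/2) = 6.2525

δ ≈ 6.252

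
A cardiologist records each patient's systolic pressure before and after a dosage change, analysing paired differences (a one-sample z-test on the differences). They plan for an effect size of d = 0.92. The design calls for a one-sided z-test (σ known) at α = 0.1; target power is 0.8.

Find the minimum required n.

n = 6

For power 0.8 need Φ(δ − z_{0.1}) = 0.8, so δ = z_{0.1} + z_{0.20} = 1.282 + 0.842 = 2.123.
δ = d·√n ⇒ n = (δ/d)² = (2.123 / 0.92)² = 5.33.
Round up to the next whole unit.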